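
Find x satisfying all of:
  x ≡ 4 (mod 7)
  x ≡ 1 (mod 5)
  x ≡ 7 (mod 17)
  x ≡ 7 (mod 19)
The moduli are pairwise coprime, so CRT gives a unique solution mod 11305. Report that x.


Product of moduli M = 7 · 5 · 17 · 19 = 11305.
Merge one congruence at a time:
  Start: x ≡ 4 (mod 7).
  Combine with x ≡ 1 (mod 5); new modulus lcm = 35.
    Write x = 4 + 7·t and substitute into x ≡ 1 (mod 5): 7·t ≡ 1 − 4 = -3 (mod 5).
    Reduce coefficients mod 5: 2·t ≡ 2 (mod 5).
    The inverse of 2 mod 5 is 3 (since 2·3 = 6 = 1·5 + 1), so t ≡ 3·2 = 6 ≡ 1 (mod 5).
    Then x = 4 + 7·1 = 11, valid modulo lcm(7, 5) = 35: x ≡ 11 (mod 35).
  Combine with x ≡ 7 (mod 17); new modulus lcm = 595.
    Write x = 11 + 35·t and substitute into x ≡ 7 (mod 17): 35·t ≡ 7 − 11 = -4 (mod 17).
    Reduce coefficients mod 17: 1·t ≡ 13 (mod 17).
    So t ≡ 13 (mod 17).
    Then x = 11 + 35·13 = 466, valid modulo lcm(35, 17) = 595: x ≡ 466 (mod 595).
  Combine with x ≡ 7 (mod 19); new modulus lcm = 11305.
    Write x = 466 + 595·t and substitute into x ≡ 7 (mod 19): 595·t ≡ 7 − 466 = -459 (mod 19).
    Reduce coefficients mod 19: 6·t ≡ 16 (mod 19).
    The inverse of 6 mod 19 is 16 (since 6·16 = 96 = 5·19 + 1), so t ≡ 16·16 = 256 ≡ 9 (mod 19).
    Then x = 466 + 595·9 = 5821, valid modulo lcm(595, 19) = 11305: x ≡ 5821 (mod 11305).
Verify against each original: 5821 mod 7 = 4, 5821 mod 5 = 1, 5821 mod 17 = 7, 5821 mod 19 = 7.

x ≡ 5821 (mod 11305).


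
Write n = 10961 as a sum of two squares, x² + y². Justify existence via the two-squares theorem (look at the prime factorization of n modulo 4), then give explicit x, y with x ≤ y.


Step 1: Factor n = 10961 = 97 · 113.
Step 2: Check the mod-4 condition on each prime factor: 97 ≡ 1 (mod 4), exponent 1; 113 ≡ 1 (mod 4), exponent 1.
All primes ≡ 3 (mod 4) appear to even exponent (or don't appear), so by the two-squares theorem n IS expressible as a sum of two squares.
Step 3: Build a representation. Here n = 97 · 113 is a product of primes ≡ 1 (mod 4). Each prime p ≡ 1 (mod 4) is itself a sum of two squares; find a² by testing p − a² for a perfect square:
  97: 97 − 1² = 96, 97 − 2² = 93, 97 − 3² = 88, 97 − 4² = 81 = 9² ⇒ 97 = 4² + 9².
  113: 113 − 1² = 112, 113 − 2² = 109, 113 − 3² = 104, 113 − 4² = 97, 113 − 5² = 88, 113 − 6² = 77, 113 − 7² = 64 = 8² ⇒ 113 = 7² + 8².
  Combine using the Brahmagupta–Fibonacci identity (a² + b²)(c² + d²) = (ac − bd)² + (ad + bc)² = (ac + bd)² + (ad − bc)²:
  97 · 113 = 10961: from (4² + 9²)(7² + 8²), take (4·7 − 9·8, 4·8 + 9·7) = (28 − 72, 32 + 63) = (-44, 95); dropping signs (only squares matter) gives (44, 95); check 44² + 95² = 1936 + 9025 = 10961 ✓.
Step 4: Order so x ≤ y and verify: 44² + 95² = 1936 + 9025 = 10961 = n. ✓

n = 10961 = 44² + 95² (one valid representation with x ≤ y).


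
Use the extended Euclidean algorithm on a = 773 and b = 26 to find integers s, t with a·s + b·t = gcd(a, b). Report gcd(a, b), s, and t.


Euclidean algorithm on (773, 26) — divide until remainder is 0:
  773 = 29 · 26 + 19
  26 = 1 · 19 + 7
  19 = 2 · 7 + 5
  7 = 1 · 5 + 2
  5 = 2 · 2 + 1
  2 = 2 · 1 + 0
gcd(773, 26) = 1.
Track Bezout coefficients alongside the remainders: start with r₀ = 773 = a·1 + b·0 (s = 1, t = 0) and r₁ = 26 = a·0 + b·1 (s = 0, t = 1); each new remainder r_{k+1} = r_{k-1} − q_k·r_k inherits s_{k+1} = s_{k-1} − q_k·s_k, t_{k+1} = t_{k-1} − q_k·t_k, so r_k = a·s_k + b·t_k at every step:
  q = 29: r = 19, s = 1 − 29·0 = 1, t = 0 − 29·1 = -29  (check: 773·1 + 26·(-29) = 19)
  q = 1: r = 7, s = 0 − 1·1 = -1, t = 1 − 1·(-29) = 30  (check: 773·(-1) + 26·30 = 7)
  q = 2: r = 5, s = 1 − 2·(-1) = 3, t = -29 − 2·30 = -89  (check: 773·3 + 26·(-89) = 5)
  q = 1: r = 2, s = -1 − 1·3 = -4, t = 30 − 1·(-89) = 119  (check: 773·(-4) + 26·119 = 2)
  q = 2: r = 1, s = 3 − 2·(-4) = 11, t = -89 − 2·119 = -327  (check: 773·11 + 26·(-327) = 1)
The row with r = 1 (the gcd) gives the Bezout coefficients s = 11, t = -327.
Result: 773 · (11) + 26 · (-327) = 1.

gcd(773, 26) = 1; s = 11, t = -327 (check: 773·11 + 26·(-327) = 1).


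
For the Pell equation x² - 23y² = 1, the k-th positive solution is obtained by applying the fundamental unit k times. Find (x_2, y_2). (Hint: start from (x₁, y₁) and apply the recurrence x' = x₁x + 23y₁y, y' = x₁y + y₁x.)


Step 1: Find the fundamental solution (x₁, y₁) of x² - 23y² = 1.
  Expand √23 as a continued fraction. a₀ = ⌊√23⌋ = 4; iterate m_{k+1} = d_k·a_k − m_k, d_{k+1} = (23 − m_{k+1}²)/d_k, a_{k+1} = ⌊(a₀ + m_{k+1})/d_{k+1}⌋ (starting m₀ = 0, d₀ = 1), with convergents p_k = a_k·p_{k-1} + p_{k-2}, q_k = a_k·q_{k-1} + q_{k-2} (p₋₁ = 1, q₋₁ = 0):
  k = 0: a₀ = 4; p₀/q₀ = 4/1; p₀² − 23·q₀² = 16 − 23 = -7.
  k = 1: m = 4, d = 7, a = ⌊(4 + 4)/7⌋ = 1; p/q = (1·4 + 1)/(1·1 + 0) = 5/1; p² − 23·q² = 25 − 23 = 2.
  k = 2: m = 3, d = 2, a = ⌊(4 + 3)/2⌋ = 3; p/q = (3·5 + 4)/(3·1 + 1) = 19/4; p² − 23·q² = 361 − 368 = -7.
  k = 3: m = 3, d = 7, a = ⌊(4 + 3)/7⌋ = 1; p/q = (1·19 + 5)/(1·4 + 1) = 24/5; p² − 23·q² = 576 − 575 = 1.
  The first convergent with p² − 23·q² = 1 gives the fundamental solution (x₁, y₁) = (24, 5).
Step 2: Apply the recurrence (x_{n+1}, y_{n+1}) = (x₁x_n + 23y₁y_n, x₁y_n + y₁x_n) repeatedly.
  From (x_1, y_1) = (24, 5): x_2 = 24·24 + 23·5·5 = 1151; y_2 = 24·5 + 5·24 = 240.
Step 3: Verify x_2² - 23·y_2² = 1324801 - 1324800 = 1 (should be 1). ✓

(x_1, y_1) = (24, 5); (x_2, y_2) = (1151, 240).


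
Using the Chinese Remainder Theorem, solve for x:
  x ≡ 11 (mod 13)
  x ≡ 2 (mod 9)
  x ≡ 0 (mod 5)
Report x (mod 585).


Moduli 13, 9, 5 are pairwise coprime; by CRT there is a unique solution modulo M = 13 · 9 · 5 = 585.
Solve pairwise, accumulating the modulus:
  Start with x ≡ 11 (mod 13).
  Combine with x ≡ 2 (mod 9): since gcd(13, 9) = 1, we get a unique residue mod 117.
    Write x = 11 + 13·t and substitute into x ≡ 2 (mod 9): 13·t ≡ 2 − 11 = -9 (mod 9).
    Reduce coefficients mod 9: 4·t ≡ 0 (mod 9).
    The inverse of 4 mod 9 is 7 (since 4·7 = 28 = 3·9 + 1), so t ≡ 7·0 = 0 ≡ 0 (mod 9).
    Then x = 11 + 13·0 = 11, valid modulo lcm(13, 9) = 117: x ≡ 11 (mod 117).
  Combine with x ≡ 0 (mod 5): since gcd(117, 5) = 1, we get a unique residue mod 585.
    Write x = 11 + 117·t and substitute into x ≡ 0 (mod 5): 117·t ≡ 0 − 11 = -11 (mod 5).
    Reduce coefficients mod 5: 2·t ≡ 4 (mod 5).
    The inverse of 2 mod 5 is 3 (since 2·3 = 6 = 1·5 + 1), so t ≡ 3·4 = 12 ≡ 2 (mod 5).
    Then x = 11 + 117·2 = 245, valid modulo lcm(117, 5) = 585: x ≡ 245 (mod 585).
Verify: 245 mod 13 = 11 ✓, 245 mod 9 = 2 ✓, 245 mod 5 = 0 ✓.

x ≡ 245 (mod 585).


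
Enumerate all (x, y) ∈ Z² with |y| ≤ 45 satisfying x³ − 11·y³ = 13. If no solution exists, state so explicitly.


The equation is x³ - 11y³ = 13. For fixed y, x³ = 11·y³ + 13, so a solution requires the RHS to be a perfect cube.
Strategy: iterate y from -45 to 45, compute RHS = 11·y³ + 13, and check whether it is a (positive or negative) perfect cube.
Check small values of y:
  y = 0: RHS = 13 is not a perfect cube.
  y = 1: RHS = 24 is not a perfect cube.
  y = -1: RHS = 2 is not a perfect cube.
  y = 2: RHS = 101 is not a perfect cube.
  y = -2: RHS = -75 is not a perfect cube.
  y = 3: RHS = 310 is not a perfect cube.
  y = -3: RHS = -284 is not a perfect cube.
Continuing the search up to |y| = 45 finds no solutions either.
No (x, y) in the scanned range satisfies the equation.

No integer solutions with |y| ≤ 45.


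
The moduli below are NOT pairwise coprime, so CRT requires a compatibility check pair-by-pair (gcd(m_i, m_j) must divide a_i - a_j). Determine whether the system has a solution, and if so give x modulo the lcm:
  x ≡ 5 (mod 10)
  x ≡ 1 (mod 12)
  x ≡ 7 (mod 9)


Moduli 10, 12, 9 are not pairwise coprime, so CRT works modulo lcm(m_i) when all pairwise compatibility conditions hold.
Pairwise compatibility: gcd(m_i, m_j) must divide a_i - a_j for every pair.
Merge one congruence at a time:
  Start: x ≡ 5 (mod 10).
  Combine with x ≡ 1 (mod 12): gcd(10, 12) = 2; 1 - 5 = -4, which IS divisible by 2, so compatible.
    Write x = 5 + 10·t and substitute into x ≡ 1 (mod 12): 10·t ≡ 1 − 5 = -4 (mod 12).
    Divide the congruence (and modulus) by g = 2: 5·t ≡ -2 (mod 6).
    Reduce coefficients mod 6: 5·t ≡ 4 (mod 6).
    The inverse of 5 mod 6 is 5 (since 5·5 = 25 = 4·6 + 1), so t ≡ 5·4 = 20 ≡ 2 (mod 6).
    Then x = 5 + 10·2 = 25, valid modulo lcm(10, 12) = 60: x ≡ 25 (mod 60).
  Combine with x ≡ 7 (mod 9): gcd(60, 9) = 3; 7 - 25 = -18, which IS divisible by 3, so compatible.
    Write x = 25 + 60·t and substitute into x ≡ 7 (mod 9): 60·t ≡ 7 − 25 = -18 (mod 9).
    Divide the congruence (and modulus) by g = 3: 20·t ≡ -6 (mod 3).
    Reduce coefficients mod 3: 2·t ≡ 0 (mod 3).
    The inverse of 2 mod 3 is 2 (since 2·2 = 4 = 1·3 + 1), so t ≡ 2·0 = 0 ≡ 0 (mod 3).
    Then x = 25 + 60·0 = 25, valid modulo lcm(60, 9) = 180: x ≡ 25 (mod 180).
Verify: 25 mod 10 = 5, 25 mod 12 = 1, 25 mod 9 = 7.

x ≡ 25 (mod 180).


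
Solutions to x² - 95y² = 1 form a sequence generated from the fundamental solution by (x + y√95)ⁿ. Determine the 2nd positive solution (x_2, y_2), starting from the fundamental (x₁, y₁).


Step 1: Find the fundamental solution (x₁, y₁) of x² - 95y² = 1.
  Expand √95 as a continued fraction. a₀ = ⌊√95⌋ = 9; iterate m_{k+1} = d_k·a_k − m_k, d_{k+1} = (95 − m_{k+1}²)/d_k, a_{k+1} = ⌊(a₀ + m_{k+1})/d_{k+1}⌋ (starting m₀ = 0, d₀ = 1), with convergents p_k = a_k·p_{k-1} + p_{k-2}, q_k = a_k·q_{k-1} + q_{k-2} (p₋₁ = 1, q₋₁ = 0):
  k = 0: a₀ = 9; p₀/q₀ = 9/1; p₀² − 95·q₀² = 81 − 95 = -14.
  k = 1: m = 9, d = 14, a = ⌊(9 + 9)/14⌋ = 1; p/q = (1·9 + 1)/(1·1 + 0) = 10/1; p² − 95·q² = 100 − 95 = 5.
  k = 2: m = 5, d = 5, a = ⌊(9 + 5)/5⌋ = 2; p/q = (2·10 + 9)/(2·1 + 1) = 29/3; p² − 95·q² = 841 − 855 = -14.
  k = 3: m = 5, d = 14, a = ⌊(9 + 5)/14⌋ = 1; p/q = (1·29 + 10)/(1·3 + 1) = 39/4; p² − 95·q² = 1521 − 1520 = 1.
  The first convergent with p² − 95·q² = 1 gives the fundamental solution (x₁, y₁) = (39, 4).
Step 2: Apply the recurrence (x_{n+1}, y_{n+1}) = (x₁x_n + 95y₁y_n, x₁y_n + y₁x_n) repeatedly.
  From (x_1, y_1) = (39, 4): x_2 = 39·39 + 95·4·4 = 3041; y_2 = 39·4 + 4·39 = 312.
Step 3: Verify x_2² - 95·y_2² = 9247681 - 9247680 = 1 (should be 1). ✓

(x_1, y_1) = (39, 4); (x_2, y_2) = (3041, 312).


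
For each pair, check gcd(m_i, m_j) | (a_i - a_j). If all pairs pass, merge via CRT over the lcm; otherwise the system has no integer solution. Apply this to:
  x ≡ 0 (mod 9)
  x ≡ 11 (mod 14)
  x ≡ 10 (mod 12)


Moduli 9, 14, 12 are not pairwise coprime, so CRT works modulo lcm(m_i) when all pairwise compatibility conditions hold.
Pairwise compatibility: gcd(m_i, m_j) must divide a_i - a_j for every pair.
Merge one congruence at a time:
  Start: x ≡ 0 (mod 9).
  Combine with x ≡ 11 (mod 14): gcd(9, 14) = 1; 11 - 0 = 11, which IS divisible by 1, so compatible.
    Write x = 0 + 9·t and substitute into x ≡ 11 (mod 14): 9·t ≡ 11 − 0 = 11 (mod 14).
    The inverse of 9 mod 14 is 11 (since 9·11 = 99 = 7·14 + 1), so t ≡ 11·11 = 121 ≡ 9 (mod 14).
    Then x = 0 + 9·9 = 81, valid modulo lcm(9, 14) = 126: x ≡ 81 (mod 126).
  Combine with x ≡ 10 (mod 12): gcd(126, 12) = 6, and 10 - 81 = -71 is NOT divisible by 6.
    ⇒ system is inconsistent (no integer solution).

No solution (the system is inconsistent).


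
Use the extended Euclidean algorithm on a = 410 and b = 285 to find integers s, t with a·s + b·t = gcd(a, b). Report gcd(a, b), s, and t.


Euclidean algorithm on (410, 285) — divide until remainder is 0:
  410 = 1 · 285 + 125
  285 = 2 · 125 + 35
  125 = 3 · 35 + 20
  35 = 1 · 20 + 15
  20 = 1 · 15 + 5
  15 = 3 · 5 + 0
gcd(410, 285) = 5.
Track Bezout coefficients alongside the remainders: start with r₀ = 410 = a·1 + b·0 (s = 1, t = 0) and r₁ = 285 = a·0 + b·1 (s = 0, t = 1); each new remainder r_{k+1} = r_{k-1} − q_k·r_k inherits s_{k+1} = s_{k-1} − q_k·s_k, t_{k+1} = t_{k-1} − q_k·t_k, so r_k = a·s_k + b·t_k at every step:
  q = 1: r = 125, s = 1 − 1·0 = 1, t = 0 − 1·1 = -1  (check: 410·1 + 285·(-1) = 125)
  q = 2: r = 35, s = 0 − 2·1 = -2, t = 1 − 2·(-1) = 3  (check: 410·(-2) + 285·3 = 35)
  q = 3: r = 20, s = 1 − 3·(-2) = 7, t = -1 − 3·3 = -10  (check: 410·7 + 285·(-10) = 20)
  q = 1: r = 15, s = -2 − 1·7 = -9, t = 3 − 1·(-10) = 13  (check: 410·(-9) + 285·13 = 15)
  q = 1: r = 5, s = 7 − 1·(-9) = 16, t = -10 − 1·13 = -23  (check: 410·16 + 285·(-23) = 5)
The row with r = 5 (the gcd) gives the Bezout coefficients s = 16, t = -23.
Result: 410 · (16) + 285 · (-23) = 5.

gcd(410, 285) = 5; s = 16, t = -23 (check: 410·16 + 285·(-23) = 5).


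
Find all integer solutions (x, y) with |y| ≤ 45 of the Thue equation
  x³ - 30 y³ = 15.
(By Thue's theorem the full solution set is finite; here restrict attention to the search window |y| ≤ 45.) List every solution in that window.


The equation is x³ - 30y³ = 15. For fixed y, x³ = 30·y³ + 15, so a solution requires the RHS to be a perfect cube.
Strategy: iterate y from -45 to 45, compute RHS = 30·y³ + 15, and check whether it is a (positive or negative) perfect cube.
Check small values of y:
  y = 0: RHS = 15 is not a perfect cube.
  y = 1: RHS = 45 is not a perfect cube.
  y = -1: RHS = -15 is not a perfect cube.
  y = 2: RHS = 255 is not a perfect cube.
  y = -2: RHS = -225 is not a perfect cube.
  y = 3: RHS = 825 is not a perfect cube.
  y = -3: RHS = -795 is not a perfect cube.
Continuing the search up to |y| = 45 finds no solutions either.
No (x, y) in the scanned range satisfies the equation.

No integer solutions with |y| ≤ 45.


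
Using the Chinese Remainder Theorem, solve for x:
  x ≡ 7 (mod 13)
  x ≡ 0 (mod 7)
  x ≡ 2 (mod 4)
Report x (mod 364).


Moduli 13, 7, 4 are pairwise coprime; by CRT there is a unique solution modulo M = 13 · 7 · 4 = 364.
Solve pairwise, accumulating the modulus:
  Start with x ≡ 7 (mod 13).
  Combine with x ≡ 0 (mod 7): since gcd(13, 7) = 1, we get a unique residue mod 91.
    Write x = 7 + 13·t and substitute into x ≡ 0 (mod 7): 13·t ≡ 0 − 7 = -7 (mod 7).
    Reduce coefficients mod 7: 6·t ≡ 0 (mod 7).
    The inverse of 6 mod 7 is 6 (since 6·6 = 36 = 5·7 + 1), so t ≡ 6·0 = 0 ≡ 0 (mod 7).
    Then x = 7 + 13·0 = 7, valid modulo lcm(13, 7) = 91: x ≡ 7 (mod 91).
  Combine with x ≡ 2 (mod 4): since gcd(91, 4) = 1, we get a unique residue mod 364.
    Write x = 7 + 91·t and substitute into x ≡ 2 (mod 4): 91·t ≡ 2 − 7 = -5 (mod 4).
    Reduce coefficients mod 4: 3·t ≡ 3 (mod 4).
    The inverse of 3 mod 4 is 3 (since 3·3 = 9 = 2·4 + 1), so t ≡ 3·3 = 9 ≡ 1 (mod 4).
    Then x = 7 + 91·1 = 98, valid modulo lcm(91, 4) = 364: x ≡ 98 (mod 364).
Verify: 98 mod 13 = 7 ✓, 98 mod 7 = 0 ✓, 98 mod 4 = 2 ✓.

x ≡ 98 (mod 364).


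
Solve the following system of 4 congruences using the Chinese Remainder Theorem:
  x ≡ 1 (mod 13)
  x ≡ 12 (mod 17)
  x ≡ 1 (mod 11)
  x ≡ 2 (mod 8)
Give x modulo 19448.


Product of moduli M = 13 · 17 · 11 · 8 = 19448.
Merge one congruence at a time:
  Start: x ≡ 1 (mod 13).
  Combine with x ≡ 12 (mod 17); new modulus lcm = 221.
    Write x = 1 + 13·t and substitute into x ≡ 12 (mod 17): 13·t ≡ 12 − 1 = 11 (mod 17).
    The inverse of 13 mod 17 is 4 (since 13·4 = 52 = 3·17 + 1), so t ≡ 4·11 = 44 ≡ 10 (mod 17).
    Then x = 1 + 13·10 = 131, valid modulo lcm(13, 17) = 221: x ≡ 131 (mod 221).
  Combine with x ≡ 1 (mod 11); new modulus lcm = 2431.
    Write x = 131 + 221·t and substitute into x ≡ 1 (mod 11): 221·t ≡ 1 − 131 = -130 (mod 11).
    Reduce coefficients mod 11: 1·t ≡ 2 (mod 11).
    So t ≡ 2 (mod 11).
    Then x = 131 + 221·2 = 573, valid modulo lcm(221, 11) = 2431: x ≡ 573 (mod 2431).
  Combine with x ≡ 2 (mod 8); new modulus lcm = 19448.
    Write x = 573 + 2431·t and substitute into x ≡ 2 (mod 8): 2431·t ≡ 2 − 573 = -571 (mod 8).
    Reduce coefficients mod 8: 7·t ≡ 5 (mod 8).
    The inverse of 7 mod 8 is 7 (since 7·7 = 49 = 6·8 + 1), so t ≡ 7·5 = 35 ≡ 3 (mod 8).
    Then x = 573 + 2431·3 = 7866, valid modulo lcm(2431, 8) = 19448: x ≡ 7866 (mod 19448).
Verify against each original: 7866 mod 13 = 1, 7866 mod 17 = 12, 7866 mod 11 = 1, 7866 mod 8 = 2.

x ≡ 7866 (mod 19448).


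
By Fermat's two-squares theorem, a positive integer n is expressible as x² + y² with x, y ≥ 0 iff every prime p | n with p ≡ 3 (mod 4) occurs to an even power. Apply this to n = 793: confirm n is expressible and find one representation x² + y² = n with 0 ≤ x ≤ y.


Step 1: Factor n = 793 = 13 · 61.
Step 2: Check the mod-4 condition on each prime factor: 13 ≡ 1 (mod 4), exponent 1; 61 ≡ 1 (mod 4), exponent 1.
All primes ≡ 3 (mod 4) appear to even exponent (or don't appear), so by the two-squares theorem n IS expressible as a sum of two squares.
Step 3: Build a representation. Here n = 13 · 61 is a product of primes ≡ 1 (mod 4). Each prime p ≡ 1 (mod 4) is itself a sum of two squares; find a² by testing p − a² for a perfect square:
  13: 13 − 1² = 12, 13 − 2² = 9 = 3² ⇒ 13 = 2² + 3².
  61: 61 − 1² = 60, 61 − 2² = 57, 61 − 3² = 52, 61 − 4² = 45, 61 − 5² = 36 = 6² ⇒ 61 = 5² + 6².
  Combine using the Brahmagupta–Fibonacci identity (a² + b²)(c² + d²) = (ac − bd)² + (ad + bc)² = (ac + bd)² + (ad − bc)²:
  13 · 61 = 793: from (2² + 3²)(5² + 6²), take (2·5 − 3·6, 2·6 + 3·5) = (10 − 18, 12 + 15) = (-8, 27); dropping signs (only squares matter) gives (8, 27); check 8² + 27² = 64 + 729 = 793 ✓.
Step 4: Order so x ≤ y and verify: 8² + 27² = 64 + 729 = 793 = n. ✓

n = 793 = 8² + 27² (one valid representation with x ≤ y).


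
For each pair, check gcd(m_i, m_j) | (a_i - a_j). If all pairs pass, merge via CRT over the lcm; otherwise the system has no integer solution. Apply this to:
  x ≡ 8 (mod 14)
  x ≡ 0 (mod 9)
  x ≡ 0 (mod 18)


Moduli 14, 9, 18 are not pairwise coprime, so CRT works modulo lcm(m_i) when all pairwise compatibility conditions hold.
Pairwise compatibility: gcd(m_i, m_j) must divide a_i - a_j for every pair.
Merge one congruence at a time:
  Start: x ≡ 8 (mod 14).
  Combine with x ≡ 0 (mod 9): gcd(14, 9) = 1; 0 - 8 = -8, which IS divisible by 1, so compatible.
    Write x = 8 + 14·t and substitute into x ≡ 0 (mod 9): 14·t ≡ 0 − 8 = -8 (mod 9).
    Reduce coefficients mod 9: 5·t ≡ 1 (mod 9).
    The inverse of 5 mod 9 is 2 (since 5·2 = 10 = 1·9 + 1), so t ≡ 2·1 = 2 ≡ 2 (mod 9).
    Then x = 8 + 14·2 = 36, valid modulo lcm(14, 9) = 126: x ≡ 36 (mod 126).
  Combine with x ≡ 0 (mod 18): gcd(126, 18) = 18; 0 - 36 = -36, which IS divisible by 18, so compatible.
    Write x = 36 + 126·t and substitute into x ≡ 0 (mod 18): 126·t ≡ 0 − 36 = -36 (mod 18).
    Divide the congruence (and modulus) by g = 18: 7·t ≡ -2 (mod 1).
    Modulo 1 every t works; take t = 0.
    Then x = 36 + 126·0 = 36, valid modulo lcm(126, 18) = 126: x ≡ 36 (mod 126).
Verify: 36 mod 14 = 8, 36 mod 9 = 0, 36 mod 18 = 0.

x ≡ 36 (mod 126).


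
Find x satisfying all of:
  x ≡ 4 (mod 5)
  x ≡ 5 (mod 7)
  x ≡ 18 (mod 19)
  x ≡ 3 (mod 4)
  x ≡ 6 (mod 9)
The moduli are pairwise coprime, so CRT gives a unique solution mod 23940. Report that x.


Product of moduli M = 5 · 7 · 19 · 4 · 9 = 23940.
Merge one congruence at a time:
  Start: x ≡ 4 (mod 5).
  Combine with x ≡ 5 (mod 7); new modulus lcm = 35.
    Write x = 4 + 5·t and substitute into x ≡ 5 (mod 7): 5·t ≡ 5 − 4 = 1 (mod 7).
    The inverse of 5 mod 7 is 3 (since 5·3 = 15 = 2·7 + 1), so t ≡ 3·1 = 3 ≡ 3 (mod 7).
    Then x = 4 + 5·3 = 19, valid modulo lcm(5, 7) = 35: x ≡ 19 (mod 35).
  Combine with x ≡ 18 (mod 19); new modulus lcm = 665.
    Write x = 19 + 35·t and substitute into x ≡ 18 (mod 19): 35·t ≡ 18 − 19 = -1 (mod 19).
    Reduce coefficients mod 19: 16·t ≡ 18 (mod 19).
    The inverse of 16 mod 19 is 6 (since 16·6 = 96 = 5·19 + 1), so t ≡ 6·18 = 108 ≡ 13 (mod 19).
    Then x = 19 + 35·13 = 474, valid modulo lcm(35, 19) = 665: x ≡ 474 (mod 665).
  Combine with x ≡ 3 (mod 4); new modulus lcm = 2660.
    Write x = 474 + 665·t and substitute into x ≡ 3 (mod 4): 665·t ≡ 3 − 474 = -471 (mod 4).
    Reduce coefficients mod 4: 1·t ≡ 1 (mod 4).
    So t ≡ 1 (mod 4).
    Then x = 474 + 665·1 = 1139, valid modulo lcm(665, 4) = 2660: x ≡ 1139 (mod 2660).
  Combine with x ≡ 6 (mod 9); new modulus lcm = 23940.
    Write x = 1139 + 2660·t and substitute into x ≡ 6 (mod 9): 2660·t ≡ 6 − 1139 = -1133 (mod 9).
    Reduce coefficients mod 9: 5·t ≡ 1 (mod 9).
    The inverse of 5 mod 9 is 2 (since 5·2 = 10 = 1·9 + 1), so t ≡ 2·1 = 2 ≡ 2 (mod 9).
    Then x = 1139 + 2660·2 = 6459, valid modulo lcm(2660, 9) = 23940: x ≡ 6459 (mod 23940).
Verify against each original: 6459 mod 5 = 4, 6459 mod 7 = 5, 6459 mod 19 = 18, 6459 mod 4 = 3, 6459 mod 9 = 6.

x ≡ 6459 (mod 23940).


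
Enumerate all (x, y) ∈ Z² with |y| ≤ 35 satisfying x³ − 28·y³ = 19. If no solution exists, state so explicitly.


The equation is x³ - 28y³ = 19. For fixed y, x³ = 28·y³ + 19, so a solution requires the RHS to be a perfect cube.
Strategy: iterate y from -35 to 35, compute RHS = 28·y³ + 19, and check whether it is a (positive or negative) perfect cube.
Check small values of y:
  y = 0: RHS = 19 is not a perfect cube.
  y = 1: RHS = 47 is not a perfect cube.
  y = -1: RHS = -9 is not a perfect cube.
  y = 2: RHS = 243 is not a perfect cube.
  y = -2: RHS = -205 is not a perfect cube.
  y = 3: RHS = 775 is not a perfect cube.
  y = -3: RHS = -737 is not a perfect cube.
Continuing the search up to |y| = 35 finds no solutions either.
No (x, y) in the scanned range satisfies the equation.

No integer solutions with |y| ≤ 35.


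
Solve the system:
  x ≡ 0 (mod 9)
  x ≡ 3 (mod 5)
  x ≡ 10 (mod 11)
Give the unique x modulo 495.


Moduli 9, 5, 11 are pairwise coprime; by CRT there is a unique solution modulo M = 9 · 5 · 11 = 495.
Solve pairwise, accumulating the modulus:
  Start with x ≡ 0 (mod 9).
  Combine with x ≡ 3 (mod 5): since gcd(9, 5) = 1, we get a unique residue mod 45.
    Write x = 0 + 9·t and substitute into x ≡ 3 (mod 5): 9·t ≡ 3 − 0 = 3 (mod 5).
    Reduce coefficients mod 5: 4·t ≡ 3 (mod 5).
    The inverse of 4 mod 5 is 4 (since 4·4 = 16 = 3·5 + 1), so t ≡ 4·3 = 12 ≡ 2 (mod 5).
    Then x = 0 + 9·2 = 18, valid modulo lcm(9, 5) = 45: x ≡ 18 (mod 45).
  Combine with x ≡ 10 (mod 11): since gcd(45, 11) = 1, we get a unique residue mod 495.
    Write x = 18 + 45·t and substitute into x ≡ 10 (mod 11): 45·t ≡ 10 − 18 = -8 (mod 11).
    Reduce coefficients mod 11: 1·t ≡ 3 (mod 11).
    So t ≡ 3 (mod 11).
    Then x = 18 + 45·3 = 153, valid modulo lcm(45, 11) = 495: x ≡ 153 (mod 495).
Verify: 153 mod 9 = 0 ✓, 153 mod 5 = 3 ✓, 153 mod 11 = 10 ✓.

x ≡ 153 (mod 495).


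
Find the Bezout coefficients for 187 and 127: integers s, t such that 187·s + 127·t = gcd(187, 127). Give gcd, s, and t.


Euclidean algorithm on (187, 127) — divide until remainder is 0:
  187 = 1 · 127 + 60
  127 = 2 · 60 + 7
  60 = 8 · 7 + 4
  7 = 1 · 4 + 3
  4 = 1 · 3 + 1
  3 = 3 · 1 + 0
gcd(187, 127) = 1.
Track Bezout coefficients alongside the remainders: start with r₀ = 187 = a·1 + b·0 (s = 1, t = 0) and r₁ = 127 = a·0 + b·1 (s = 0, t = 1); each new remainder r_{k+1} = r_{k-1} − q_k·r_k inherits s_{k+1} = s_{k-1} − q_k·s_k, t_{k+1} = t_{k-1} − q_k·t_k, so r_k = a·s_k + b·t_k at every step:
  q = 1: r = 60, s = 1 − 1·0 = 1, t = 0 − 1·1 = -1  (check: 187·1 + 127·(-1) = 60)
  q = 2: r = 7, s = 0 − 2·1 = -2, t = 1 − 2·(-1) = 3  (check: 187·(-2) + 127·3 = 7)
  q = 8: r = 4, s = 1 − 8·(-2) = 17, t = -1 − 8·3 = -25  (check: 187·17 + 127·(-25) = 4)
  q = 1: r = 3, s = -2 − 1·17 = -19, t = 3 − 1·(-25) = 28  (check: 187·(-19) + 127·28 = 3)
  q = 1: r = 1, s = 17 − 1·(-19) = 36, t = -25 − 1·28 = -53  (check: 187·36 + 127·(-53) = 1)
The row with r = 1 (the gcd) gives the Bezout coefficients s = 36, t = -53.
Result: 187 · (36) + 127 · (-53) = 1.

gcd(187, 127) = 1; s = 36, t = -53 (check: 187·36 + 127·(-53) = 1).


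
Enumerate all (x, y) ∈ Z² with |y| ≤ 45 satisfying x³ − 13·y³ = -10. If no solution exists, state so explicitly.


The equation is x³ - 13y³ = -10. For fixed y, x³ = 13·y³ − 10, so a solution requires the RHS to be a perfect cube.
Strategy: iterate y from -45 to 45, compute RHS = 13·y³ − 10, and check whether it is a (positive or negative) perfect cube.
Check small values of y:
  y = 0: RHS = -10 is not a perfect cube.
  y = 1: RHS = 3 is not a perfect cube.
  y = -1: RHS = -23 is not a perfect cube.
  y = 2: RHS = 94 is not a perfect cube.
  y = -2: RHS = -114 is not a perfect cube.
  y = 3: RHS = 341 is not a perfect cube.
  y = -3: RHS = -361 is not a perfect cube.
Continuing the search up to |y| = 45 finds no solutions either.
No (x, y) in the scanned range satisfies the equation.

No integer solutions with |y| ≤ 45.


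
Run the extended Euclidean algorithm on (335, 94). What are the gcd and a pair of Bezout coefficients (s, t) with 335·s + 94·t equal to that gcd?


Euclidean algorithm on (335, 94) — divide until remainder is 0:
  335 = 3 · 94 + 53
  94 = 1 · 53 + 41
  53 = 1 · 41 + 12
  41 = 3 · 12 + 5
  12 = 2 · 5 + 2
  5 = 2 · 2 + 1
  2 = 2 · 1 + 0
gcd(335, 94) = 1.
Track Bezout coefficients alongside the remainders: start with r₀ = 335 = a·1 + b·0 (s = 1, t = 0) and r₁ = 94 = a·0 + b·1 (s = 0, t = 1); each new remainder r_{k+1} = r_{k-1} − q_k·r_k inherits s_{k+1} = s_{k-1} − q_k·s_k, t_{k+1} = t_{k-1} − q_k·t_k, so r_k = a·s_k + b·t_k at every step:
  q = 3: r = 53, s = 1 − 3·0 = 1, t = 0 − 3·1 = -3  (check: 335·1 + 94·(-3) = 53)
  q = 1: r = 41, s = 0 − 1·1 = -1, t = 1 − 1·(-3) = 4  (check: 335·(-1) + 94·4 = 41)
  q = 1: r = 12, s = 1 − 1·(-1) = 2, t = -3 − 1·4 = -7  (check: 335·2 + 94·(-7) = 12)
  q = 3: r = 5, s = -1 − 3·2 = -7, t = 4 − 3·(-7) = 25  (check: 335·(-7) + 94·25 = 5)
  q = 2: r = 2, s = 2 − 2·(-7) = 16, t = -7 − 2·25 = -57  (check: 335·16 + 94·(-57) = 2)
  q = 2: r = 1, s = -7 − 2·16 = -39, t = 25 − 2·(-57) = 139  (check: 335·(-39) + 94·139 = 1)
The row with r = 1 (the gcd) gives the Bezout coefficients s = -39, t = 139.
Result: 335 · (-39) + 94 · (139) = 1.

gcd(335, 94) = 1; s = -39, t = 139 (check: 335·(-39) + 94·139 = 1).


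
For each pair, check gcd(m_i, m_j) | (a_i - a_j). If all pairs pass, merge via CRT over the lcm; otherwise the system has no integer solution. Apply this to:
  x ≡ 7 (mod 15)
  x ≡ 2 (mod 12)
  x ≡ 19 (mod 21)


Moduli 15, 12, 21 are not pairwise coprime, so CRT works modulo lcm(m_i) when all pairwise compatibility conditions hold.
Pairwise compatibility: gcd(m_i, m_j) must divide a_i - a_j for every pair.
Merge one congruence at a time:
  Start: x ≡ 7 (mod 15).
  Combine with x ≡ 2 (mod 12): gcd(15, 12) = 3, and 2 - 7 = -5 is NOT divisible by 3.
    ⇒ system is inconsistent (no integer solution).

No solution (the system is inconsistent).


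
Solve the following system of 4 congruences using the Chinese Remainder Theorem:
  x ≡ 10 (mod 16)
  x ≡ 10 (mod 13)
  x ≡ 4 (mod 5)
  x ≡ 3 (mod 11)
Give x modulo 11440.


Product of moduli M = 16 · 13 · 5 · 11 = 11440.
Merge one congruence at a time:
  Start: x ≡ 10 (mod 16).
  Combine with x ≡ 10 (mod 13); new modulus lcm = 208.
    Write x = 10 + 16·t and substitute into x ≡ 10 (mod 13): 16·t ≡ 10 − 10 = 0 (mod 13).
    Reduce coefficients mod 13: 3·t ≡ 0 (mod 13).
    The inverse of 3 mod 13 is 9 (since 3·9 = 27 = 2·13 + 1), so t ≡ 9·0 = 0 ≡ 0 (mod 13).
    Then x = 10 + 16·0 = 10, valid modulo lcm(16, 13) = 208: x ≡ 10 (mod 208).
  Combine with x ≡ 4 (mod 5); new modulus lcm = 1040.
    Write x = 10 + 208·t and substitute into x ≡ 4 (mod 5): 208·t ≡ 4 − 10 = -6 (mod 5).
    Reduce coefficients mod 5: 3·t ≡ 4 (mod 5).
    The inverse of 3 mod 5 is 2 (since 3·2 = 6 = 1·5 + 1), so t ≡ 2·4 = 8 ≡ 3 (mod 5).
    Then x = 10 + 208·3 = 634, valid modulo lcm(208, 5) = 1040: x ≡ 634 (mod 1040).
  Combine with x ≡ 3 (mod 11); new modulus lcm = 11440.
    Write x = 634 + 1040·t and substitute into x ≡ 3 (mod 11): 1040·t ≡ 3 − 634 = -631 (mod 11).
    Reduce coefficients mod 11: 6·t ≡ 7 (mod 11).
    The inverse of 6 mod 11 is 2 (since 6·2 = 12 = 1·11 + 1), so t ≡ 2·7 = 14 ≡ 3 (mod 11).
    Then x = 634 + 1040·3 = 3754, valid modulo lcm(1040, 11) = 11440: x ≡ 3754 (mod 11440).
Verify against each original: 3754 mod 16 = 10, 3754 mod 13 = 10, 3754 mod 5 = 4, 3754 mod 11 = 3.

x ≡ 3754 (mod 11440).


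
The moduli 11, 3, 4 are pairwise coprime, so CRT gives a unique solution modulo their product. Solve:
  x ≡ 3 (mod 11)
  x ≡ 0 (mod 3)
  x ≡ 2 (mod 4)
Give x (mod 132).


Moduli 11, 3, 4 are pairwise coprime; by CRT there is a unique solution modulo M = 11 · 3 · 4 = 132.
Solve pairwise, accumulating the modulus:
  Start with x ≡ 3 (mod 11).
  Combine with x ≡ 0 (mod 3): since gcd(11, 3) = 1, we get a unique residue mod 33.
    Write x = 3 + 11·t and substitute into x ≡ 0 (mod 3): 11·t ≡ 0 − 3 = -3 (mod 3).
    Reduce coefficients mod 3: 2·t ≡ 0 (mod 3).
    The inverse of 2 mod 3 is 2 (since 2·2 = 4 = 1·3 + 1), so t ≡ 2·0 = 0 ≡ 0 (mod 3).
    Then x = 3 + 11·0 = 3, valid modulo lcm(11, 3) = 33: x ≡ 3 (mod 33).
  Combine with x ≡ 2 (mod 4): since gcd(33, 4) = 1, we get a unique residue mod 132.
    Write x = 3 + 33·t and substitute into x ≡ 2 (mod 4): 33·t ≡ 2 − 3 = -1 (mod 4).
    Reduce coefficients mod 4: 1·t ≡ 3 (mod 4).
    So t ≡ 3 (mod 4).
    Then x = 3 + 33·3 = 102, valid modulo lcm(33, 4) = 132: x ≡ 102 (mod 132).
Verify: 102 mod 11 = 3 ✓, 102 mod 3 = 0 ✓, 102 mod 4 = 2 ✓.

x ≡ 102 (mod 132).


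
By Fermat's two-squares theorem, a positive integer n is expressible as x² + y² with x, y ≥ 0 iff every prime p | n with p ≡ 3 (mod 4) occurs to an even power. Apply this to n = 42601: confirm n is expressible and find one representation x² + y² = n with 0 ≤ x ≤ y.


Step 1: Factor n = 42601 = 13 · 29 · 113.
Step 2: Check the mod-4 condition on each prime factor: 13 ≡ 1 (mod 4), exponent 1; 29 ≡ 1 (mod 4), exponent 1; 113 ≡ 1 (mod 4), exponent 1.
All primes ≡ 3 (mod 4) appear to even exponent (or don't appear), so by the two-squares theorem n IS expressible as a sum of two squares.
Step 3: Build a representation. Here n = 13 · 29 · 113 is a product of primes ≡ 1 (mod 4). Each prime p ≡ 1 (mod 4) is itself a sum of two squares; find a² by testing p − a² for a perfect square:
  13: 13 − 1² = 12, 13 − 2² = 9 = 3² ⇒ 13 = 2² + 3².
  29: 29 − 1² = 28, 29 − 2² = 25 = 5² ⇒ 29 = 2² + 5².
  113: 113 − 1² = 112, 113 − 2² = 109, 113 − 3² = 104, 113 − 4² = 97, 113 − 5² = 88, 113 − 6² = 77, 113 − 7² = 64 = 8² ⇒ 113 = 7² + 8².
  Combine using the Brahmagupta–Fibonacci identity (a² + b²)(c² + d²) = (ac − bd)² + (ad + bc)² = (ac + bd)² + (ad − bc)²:
  13 · 29 = 377: from (2² + 3²)(2² + 5²), take (2·2 − 3·5, 2·5 + 3·2) = (4 − 15, 10 + 6) = (-11, 16); dropping signs (only squares matter) gives (11, 16); check 11² + 16² = 121 + 256 = 377 ✓.
  377 · 113 = 42601: from (11² + 16²)(7² + 8²), take (11·7 − 16·8, 11·8 + 16·7) = (77 − 128, 88 + 112) = (-51, 200); dropping signs (only squares matter) gives (51, 200); check 51² + 200² = 2601 + 40000 = 42601 ✓.
Step 4: Order so x ≤ y and verify: 51² + 200² = 2601 + 40000 = 42601 = n. ✓

n = 42601 = 51² + 200² (one valid representation with x ≤ y).


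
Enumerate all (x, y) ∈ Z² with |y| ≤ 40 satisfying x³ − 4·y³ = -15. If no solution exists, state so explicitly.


The equation is x³ - 4y³ = -15. For fixed y, x³ = 4·y³ − 15, so a solution requires the RHS to be a perfect cube.
Strategy: iterate y from -40 to 40, compute RHS = 4·y³ − 15, and check whether it is a (positive or negative) perfect cube.
Check small values of y:
  y = 0: RHS = -15 is not a perfect cube.
  y = 1: RHS = -11 is not a perfect cube.
  y = -1: RHS = -19 is not a perfect cube.
  y = 2: RHS = 17 is not a perfect cube.
  y = -2: RHS = -47 is not a perfect cube.
  y = 3: RHS = 93 is not a perfect cube.
  y = -3: RHS = -123 is not a perfect cube.
Continuing the search up to |y| = 40 finds no solutions either.
No (x, y) in the scanned range satisfies the equation.

No integer solutions with |y| ≤ 40.


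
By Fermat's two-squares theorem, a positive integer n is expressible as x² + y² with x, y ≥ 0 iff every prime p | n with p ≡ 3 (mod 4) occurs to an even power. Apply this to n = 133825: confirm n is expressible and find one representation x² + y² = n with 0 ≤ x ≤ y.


Step 1: Factor n = 133825 = 5^2 · 53 · 101.
Step 2: Check the mod-4 condition on each prime factor: 5 ≡ 1 (mod 4), exponent 2; 53 ≡ 1 (mod 4), exponent 1; 101 ≡ 1 (mod 4), exponent 1.
All primes ≡ 3 (mod 4) appear to even exponent (or don't appear), so by the two-squares theorem n IS expressible as a sum of two squares.
Step 3: Build a representation. Group n = k² · m with k = 5 and m = 53 · 101 = 5353 (a product of primes ≡ 1 (mod 4)); a representation of m scales to one of n via (k·x)² + (k·y)² = k²(x² + y²). Each prime p ≡ 1 (mod 4) is itself a sum of two squares; find a² by testing p − a² for a perfect square:
  53: 53 − 1² = 52, 53 − 2² = 49 = 7² ⇒ 53 = 2² + 7².
  101: 101 − 1² = 100 = 10² ⇒ 101 = 1² + 10².
  Combine using the Brahmagupta–Fibonacci identity (a² + b²)(c² + d²) = (ac − bd)² + (ad + bc)² = (ac + bd)² + (ad − bc)²:
  53 · 101 = 5353: from (2² + 7²)(1² + 10²), take (2·1 − 7·10, 2·10 + 7·1) = (2 − 70, 20 + 7) = (-68, 27); dropping signs (only squares matter) gives (68, 27); check 68² + 27² = 4624 + 729 = 5353 ✓.
  Scale by k = 5: (5·68, 5·27) = (340, 135).
Step 4: Order so x ≤ y and verify: 135² + 340² = 18225 + 115600 = 133825 = n. ✓

n = 133825 = 135² + 340² (one valid representation with x ≤ y).


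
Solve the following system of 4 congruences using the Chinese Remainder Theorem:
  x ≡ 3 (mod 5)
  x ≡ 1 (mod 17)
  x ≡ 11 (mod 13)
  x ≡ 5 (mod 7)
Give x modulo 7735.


Product of moduli M = 5 · 17 · 13 · 7 = 7735.
Merge one congruence at a time:
  Start: x ≡ 3 (mod 5).
  Combine with x ≡ 1 (mod 17); new modulus lcm = 85.
    Write x = 3 + 5·t and substitute into x ≡ 1 (mod 17): 5·t ≡ 1 − 3 = -2 (mod 17).
    Reduce coefficients mod 17: 5·t ≡ 15 (mod 17).
    The inverse of 5 mod 17 is 7 (since 5·7 = 35 = 2·17 + 1), so t ≡ 7·15 = 105 ≡ 3 (mod 17).
    Then x = 3 + 5·3 = 18, valid modulo lcm(5, 17) = 85: x ≡ 18 (mod 85).
  Combine with x ≡ 11 (mod 13); new modulus lcm = 1105.
    Write x = 18 + 85·t and substitute into x ≡ 11 (mod 13): 85·t ≡ 11 − 18 = -7 (mod 13).
    Reduce coefficients mod 13: 7·t ≡ 6 (mod 13).
    The inverse of 7 mod 13 is 2 (since 7·2 = 14 = 1·13 + 1), so t ≡ 2·6 = 12 ≡ 12 (mod 13).
    Then x = 18 + 85·12 = 1038, valid modulo lcm(85, 13) = 1105: x ≡ 1038 (mod 1105).
  Combine with x ≡ 5 (mod 7); new modulus lcm = 7735.
    Write x = 1038 + 1105·t and substitute into x ≡ 5 (mod 7): 1105·t ≡ 5 − 1038 = -1033 (mod 7).
    Reduce coefficients mod 7: 6·t ≡ 3 (mod 7).
    The inverse of 6 mod 7 is 6 (since 6·6 = 36 = 5·7 + 1), so t ≡ 6·3 = 18 ≡ 4 (mod 7).
    Then x = 1038 + 1105·4 = 5458, valid modulo lcm(1105, 7) = 7735: x ≡ 5458 (mod 7735).
Verify against each original: 5458 mod 5 = 3, 5458 mod 17 = 1, 5458 mod 13 = 11, 5458 mod 7 = 5.

x ≡ 5458 (mod 7735).


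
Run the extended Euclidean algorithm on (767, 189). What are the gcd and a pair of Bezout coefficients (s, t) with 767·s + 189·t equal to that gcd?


Euclidean algorithm on (767, 189) — divide until remainder is 0:
  767 = 4 · 189 + 11
  189 = 17 · 11 + 2
  11 = 5 · 2 + 1
  2 = 2 · 1 + 0
gcd(767, 189) = 1.
Track Bezout coefficients alongside the remainders: start with r₀ = 767 = a·1 + b·0 (s = 1, t = 0) and r₁ = 189 = a·0 + b·1 (s = 0, t = 1); each new remainder r_{k+1} = r_{k-1} − q_k·r_k inherits s_{k+1} = s_{k-1} − q_k·s_k, t_{k+1} = t_{k-1} − q_k·t_k, so r_k = a·s_k + b·t_k at every step:
  q = 4: r = 11, s = 1 − 4·0 = 1, t = 0 − 4·1 = -4  (check: 767·1 + 189·(-4) = 11)
  q = 17: r = 2, s = 0 − 17·1 = -17, t = 1 − 17·(-4) = 69  (check: 767·(-17) + 189·69 = 2)
  q = 5: r = 1, s = 1 − 5·(-17) = 86, t = -4 − 5·69 = -349  (check: 767·86 + 189·(-349) = 1)
The row with r = 1 (the gcd) gives the Bezout coefficients s = 86, t = -349.
Result: 767 · (86) + 189 · (-349) = 1.

gcd(767, 189) = 1; s = 86, t = -349 (check: 767·86 + 189·(-349) = 1).


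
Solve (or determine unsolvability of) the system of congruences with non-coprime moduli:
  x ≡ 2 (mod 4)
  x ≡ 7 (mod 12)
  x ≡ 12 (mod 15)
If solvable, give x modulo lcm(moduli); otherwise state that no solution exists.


Moduli 4, 12, 15 are not pairwise coprime, so CRT works modulo lcm(m_i) when all pairwise compatibility conditions hold.
Pairwise compatibility: gcd(m_i, m_j) must divide a_i - a_j for every pair.
Merge one congruence at a time:
  Start: x ≡ 2 (mod 4).
  Combine with x ≡ 7 (mod 12): gcd(4, 12) = 4, and 7 - 2 = 5 is NOT divisible by 4.
    ⇒ system is inconsistent (no integer solution).

No solution (the system is inconsistent).


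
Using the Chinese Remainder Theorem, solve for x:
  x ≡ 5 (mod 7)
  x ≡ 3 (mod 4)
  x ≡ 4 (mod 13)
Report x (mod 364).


Moduli 7, 4, 13 are pairwise coprime; by CRT there is a unique solution modulo M = 7 · 4 · 13 = 364.
Solve pairwise, accumulating the modulus:
  Start with x ≡ 5 (mod 7).
  Combine with x ≡ 3 (mod 4): since gcd(7, 4) = 1, we get a unique residue mod 28.
    Write x = 5 + 7·t and substitute into x ≡ 3 (mod 4): 7·t ≡ 3 − 5 = -2 (mod 4).
    Reduce coefficients mod 4: 3·t ≡ 2 (mod 4).
    The inverse of 3 mod 4 is 3 (since 3·3 = 9 = 2·4 + 1), so t ≡ 3·2 = 6 ≡ 2 (mod 4).
    Then x = 5 + 7·2 = 19, valid modulo lcm(7, 4) = 28: x ≡ 19 (mod 28).
  Combine with x ≡ 4 (mod 13): since gcd(28, 13) = 1, we get a unique residue mod 364.
    Write x = 19 + 28·t and substitute into x ≡ 4 (mod 13): 28·t ≡ 4 − 19 = -15 (mod 13).
    Reduce coefficients mod 13: 2·t ≡ 11 (mod 13).
    The inverse of 2 mod 13 is 7 (since 2·7 = 14 = 1·13 + 1), so t ≡ 7·11 = 77 ≡ 12 (mod 13).
    Then x = 19 + 28·12 = 355, valid modulo lcm(28, 13) = 364: x ≡ 355 (mod 364).
Verify: 355 mod 7 = 5 ✓, 355 mod 4 = 3 ✓, 355 mod 13 = 4 ✓.

x ≡ 355 (mod 364).


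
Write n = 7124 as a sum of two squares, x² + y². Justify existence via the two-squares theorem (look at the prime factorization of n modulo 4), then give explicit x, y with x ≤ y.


Step 1: Factor n = 7124 = 2^2 · 13 · 137.
Step 2: Check the mod-4 condition on each prime factor: 2 = 2 (special); 13 ≡ 1 (mod 4), exponent 1; 137 ≡ 1 (mod 4), exponent 1.
All primes ≡ 3 (mod 4) appear to even exponent (or don't appear), so by the two-squares theorem n IS expressible as a sum of two squares.
Step 3: Build a representation. Group n = k² · m with k = 2 and m = 13 · 137 = 1781 (a product of primes ≡ 1 (mod 4)); a representation of m scales to one of n via (k·x)² + (k·y)² = k²(x² + y²). Each prime p ≡ 1 (mod 4) is itself a sum of two squares; find a² by testing p − a² for a perfect square:
  13: 13 − 1² = 12, 13 − 2² = 9 = 3² ⇒ 13 = 2² + 3².
  137: 137 − 1² = 136, 137 − 2² = 133, 137 − 3² = 128, 137 − 4² = 121 = 11² ⇒ 137 = 4² + 11².
  Combine using the Brahmagupta–Fibonacci identity (a² + b²)(c² + d²) = (ac − bd)² + (ad + bc)² = (ac + bd)² + (ad − bc)²:
  13 · 137 = 1781: from (2² + 3²)(4² + 11²), take (2·4 − 3·11, 2·11 + 3·4) = (8 − 33, 22 + 12) = (-25, 34); dropping signs (only squares matter) gives (25, 34); check 25² + 34² = 625 + 1156 = 1781 ✓.
  Scale by k = 2: (2·25, 2·34) = (50, 68).
Step 4: Order so x ≤ y and verify: 50² + 68² = 2500 + 4624 = 7124 = n. ✓

n = 7124 = 50² + 68² (one valid representation with x ≤ y).
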